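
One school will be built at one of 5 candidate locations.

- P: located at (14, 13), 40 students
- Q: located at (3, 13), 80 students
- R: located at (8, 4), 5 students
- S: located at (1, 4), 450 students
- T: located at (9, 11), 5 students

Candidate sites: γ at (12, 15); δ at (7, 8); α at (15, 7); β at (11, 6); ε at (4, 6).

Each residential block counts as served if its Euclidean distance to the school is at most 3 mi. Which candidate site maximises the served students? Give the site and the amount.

γ, covering 40

Coverage radius r = 3 mi; a point is covered iff (Δx)²+(Δy)² ≤ 3² = 9.
  γ (12, 15): covers {P} → 40
  δ (7, 8): covers {none} → 0
  α (15, 7): covers {none} → 0
  β (11, 6): covers {none} → 0
  ε (4, 6): covers {none} → 0
Maximum coverage at γ: 40 students.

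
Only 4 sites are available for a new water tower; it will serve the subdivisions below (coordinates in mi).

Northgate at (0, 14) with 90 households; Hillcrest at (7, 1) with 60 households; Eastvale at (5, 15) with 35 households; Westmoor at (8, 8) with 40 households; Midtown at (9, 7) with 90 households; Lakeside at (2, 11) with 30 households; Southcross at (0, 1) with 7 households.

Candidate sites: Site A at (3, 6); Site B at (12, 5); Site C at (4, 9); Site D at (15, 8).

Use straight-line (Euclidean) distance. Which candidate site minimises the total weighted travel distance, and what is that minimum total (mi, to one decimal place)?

Total weighted distance at each candidate:
  Site A (3, 6): total = 2432.5
  Site B (12, 5): total = 3124.3
  Site C (4, 9): total = 2098.9
  Site D (15, 8): total = 3862.6
Minimum is at Site C with total 2098.9 mi.

Site C, total 2098.9 mi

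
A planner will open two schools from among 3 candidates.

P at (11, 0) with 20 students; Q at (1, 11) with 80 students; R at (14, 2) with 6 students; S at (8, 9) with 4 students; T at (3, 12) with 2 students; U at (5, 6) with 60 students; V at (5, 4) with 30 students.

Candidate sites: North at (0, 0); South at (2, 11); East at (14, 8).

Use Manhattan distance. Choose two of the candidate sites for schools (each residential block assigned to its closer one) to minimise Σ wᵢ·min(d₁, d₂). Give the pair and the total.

Evaluate every pair (each demand assigned to the nearer of the two):
  {South, East}: total = 1148
  {North, South}: total = 1182
  {North, East}: total = 2204
Best pair: {South, East} with total 1148.

{South, East}, total 1148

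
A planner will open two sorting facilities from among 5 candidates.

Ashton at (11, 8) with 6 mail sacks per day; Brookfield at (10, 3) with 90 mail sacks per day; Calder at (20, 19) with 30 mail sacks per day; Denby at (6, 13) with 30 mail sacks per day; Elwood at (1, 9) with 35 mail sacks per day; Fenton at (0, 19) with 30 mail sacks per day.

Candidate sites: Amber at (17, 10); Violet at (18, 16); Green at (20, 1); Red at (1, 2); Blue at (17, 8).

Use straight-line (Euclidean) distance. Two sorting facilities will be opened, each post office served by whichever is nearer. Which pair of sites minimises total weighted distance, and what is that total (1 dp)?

{Violet, Red}, total 2105.3

Evaluate every pair (each demand assigned to the nearer of the two):
  {Violet, Red}: total = 2105.3
  {Amber, Red}: total = 2235.5
  {Red, Blue}: total = 2270.6
  {Violet, Blue}: total = 2389.4
  {Amber, Violet}: total = 2487.7
  {Green, Red}: total = 2541.8
  {Amber, Blue}: total = 2575.0
  {Violet, Green}: total = 2651.8
  {Green, Blue}: total = 2683.3
  {Amber, Green}: total = 2693.7
Best pair: {Violet, Red} with total 2105.3.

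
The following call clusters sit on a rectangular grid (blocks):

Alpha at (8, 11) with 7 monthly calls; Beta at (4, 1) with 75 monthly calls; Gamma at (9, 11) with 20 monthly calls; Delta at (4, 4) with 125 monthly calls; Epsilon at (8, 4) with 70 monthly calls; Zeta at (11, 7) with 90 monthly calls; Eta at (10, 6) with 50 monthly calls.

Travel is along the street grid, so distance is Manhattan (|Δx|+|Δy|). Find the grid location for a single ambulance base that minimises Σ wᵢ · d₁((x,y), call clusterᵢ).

(8, 4)

Manhattan distance separates: Σwᵢ(|x−xᵢ|+|y−yᵢ|) = Σwᵢ|x−xᵢ| + Σwᵢ|y−yᵢ|, so x and y are optimised independently as 1-D weighted medians.
Total weight W = 437; half = 218.5.
x-coordinate, sorted with cumulative weight:
  x=4 (Beta, w=75) cum 75
  x=4 (Delta, w=125) cum 200
  x=8 (Alpha, w=7) cum 207
  x=8 (Epsilon, w=70) cum 277  ← median
  x=9 (Gamma, w=20) cum 297
  x=10 (Eta, w=50) cum 347
  x=11 (Zeta, w=90) cum 437
⇒ x* = 8
y-coordinate, sorted with cumulative weight:
  y=1 (Beta, w=75) cum 75
  y=4 (Delta, w=125) cum 200
  y=4 (Epsilon, w=70) cum 270  ← median
  y=6 (Eta, w=50) cum 320
  y=7 (Zeta, w=90) cum 410
  y=11 (Alpha, w=7) cum 417
  y=11 (Gamma, w=20) cum 437
⇒ y* = 4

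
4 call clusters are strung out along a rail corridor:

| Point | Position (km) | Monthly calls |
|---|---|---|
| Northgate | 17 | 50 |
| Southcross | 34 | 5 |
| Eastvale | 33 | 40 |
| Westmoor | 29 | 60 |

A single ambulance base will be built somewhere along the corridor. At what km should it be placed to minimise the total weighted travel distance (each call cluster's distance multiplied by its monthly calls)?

x = 29

For a sum of weighted absolute distances on a line, the optimum is the weighted median (not the mean). Total weight W = 155; half-weight = 77.5.
Sort by position and accumulate weight:
  km 17 (Northgate, w=50) → cum 50
  km 29 (Westmoor, w=60) → cum 110  ≥ 77.5 → median here
  km 33 (Eastvale, w=40) → cum 150
  km 34 (Southcross, w=5) → cum 155
Optimal location: km 29.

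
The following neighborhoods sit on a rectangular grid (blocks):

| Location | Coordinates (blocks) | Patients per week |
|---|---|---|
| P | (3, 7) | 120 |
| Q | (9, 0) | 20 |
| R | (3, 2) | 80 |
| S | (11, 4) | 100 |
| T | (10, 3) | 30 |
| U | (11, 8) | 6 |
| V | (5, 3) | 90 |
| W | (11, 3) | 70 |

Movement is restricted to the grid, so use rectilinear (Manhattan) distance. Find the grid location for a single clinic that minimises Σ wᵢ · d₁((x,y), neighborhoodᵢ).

Manhattan distance separates: Σwᵢ(|x−xᵢ|+|y−yᵢ|) = Σwᵢ|x−xᵢ| + Σwᵢ|y−yᵢ|, so x and y are optimised independently as 1-D weighted medians.
Total weight W = 516; half = 258.
x-coordinate, sorted with cumulative weight:
  x=3 (P, w=120) cum 120
  x=3 (R, w=80) cum 200
  x=5 (V, w=90) cum 290  ← median
  x=9 (Q, w=20) cum 310
  x=10 (T, w=30) cum 340
  x=11 (S, w=100) cum 440
  x=11 (U, w=6) cum 446
  x=11 (W, w=70) cum 516
⇒ x* = 5
y-coordinate, sorted with cumulative weight:
  y=0 (Q, w=20) cum 20
  y=2 (R, w=80) cum 100
  y=3 (T, w=30) cum 130
  y=3 (V, w=90) cum 220
  y=3 (W, w=70) cum 290  ← median
  y=4 (S, w=100) cum 390
  y=7 (P, w=120) cum 510
  y=8 (U, w=6) cum 516
⇒ y* = 3

(5, 3)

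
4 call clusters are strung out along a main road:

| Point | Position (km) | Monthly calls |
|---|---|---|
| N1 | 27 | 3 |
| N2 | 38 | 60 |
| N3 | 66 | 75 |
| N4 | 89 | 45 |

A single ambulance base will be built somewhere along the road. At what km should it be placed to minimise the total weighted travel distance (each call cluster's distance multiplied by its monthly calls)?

x = 66

For a sum of weighted absolute distances on a line, the optimum is the weighted median (not the mean). Total weight W = 183; half-weight = 91.5.
Sort by position and accumulate weight:
  km 27 (N1, w=3) → cum 3
  km 38 (N2, w=60) → cum 63
  km 66 (N3, w=75) → cum 138  ≥ 91.5 → median here
  km 89 (N4, w=45) → cum 183
Optimal location: km 66.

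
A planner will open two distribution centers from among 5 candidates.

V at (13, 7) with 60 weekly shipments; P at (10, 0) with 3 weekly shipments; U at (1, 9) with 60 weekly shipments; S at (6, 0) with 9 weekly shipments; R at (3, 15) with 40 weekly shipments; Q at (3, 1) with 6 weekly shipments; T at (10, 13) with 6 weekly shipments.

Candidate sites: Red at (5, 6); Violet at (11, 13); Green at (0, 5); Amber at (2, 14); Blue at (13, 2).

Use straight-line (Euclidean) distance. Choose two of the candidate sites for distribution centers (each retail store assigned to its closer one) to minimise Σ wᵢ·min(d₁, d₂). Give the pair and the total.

{Amber, Blue}, total 847.5

Evaluate every pair (each demand assigned to the nearer of the two):
  {Amber, Blue}: total = 847.5
  {Violet, Amber}: total = 990.7
  {Red, Amber}: total = 999.2
  {Violet, Green}: total = 1096.5
  {Red, Blue}: total = 1118.3
  {Red, Violet}: total = 1125.8
  {Green, Blue}: total = 1139.7
  {Red, Green}: total = 1259.7
  {Green, Amber}: total = 1268.5
  {Violet, Blue}: total = 1418.7
Best pair: {Amber, Blue} with total 847.5.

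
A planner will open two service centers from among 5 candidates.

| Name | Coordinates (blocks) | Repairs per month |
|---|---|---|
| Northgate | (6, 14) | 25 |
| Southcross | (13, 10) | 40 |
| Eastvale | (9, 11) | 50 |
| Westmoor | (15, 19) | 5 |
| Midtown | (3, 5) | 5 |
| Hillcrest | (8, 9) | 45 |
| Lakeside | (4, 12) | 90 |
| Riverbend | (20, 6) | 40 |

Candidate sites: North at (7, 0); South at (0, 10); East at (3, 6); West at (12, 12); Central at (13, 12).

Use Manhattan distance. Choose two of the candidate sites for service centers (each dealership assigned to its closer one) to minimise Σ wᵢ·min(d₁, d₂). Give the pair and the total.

Evaluate every pair (each demand assigned to the nearer of the two):
  {South, West}: total = 2025
  {South, Central}: total = 2060
  {East, West}: total = 2080
  {East, Central}: total = 2115
  {West, Central}: total = 2160
  {North, West}: total = 2210
  {North, Central}: total = 2335
  {South, East}: total = 2975
  {North, South}: total = 3135
  {North, East}: total = 3185
Best pair: {South, West} with total 2025.

{South, West}, total 2025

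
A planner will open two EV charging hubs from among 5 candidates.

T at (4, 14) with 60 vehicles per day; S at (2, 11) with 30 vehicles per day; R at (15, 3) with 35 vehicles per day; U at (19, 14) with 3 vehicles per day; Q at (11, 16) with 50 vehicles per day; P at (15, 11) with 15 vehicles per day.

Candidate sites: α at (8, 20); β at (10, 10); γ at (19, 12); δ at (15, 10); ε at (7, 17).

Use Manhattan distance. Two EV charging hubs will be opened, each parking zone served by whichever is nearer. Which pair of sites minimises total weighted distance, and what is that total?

{δ, ε}, total 1224

Evaluate every pair (each demand assigned to the nearer of the two):
  {δ, ε}: total = 1224
  {β, ε}: total = 1429
  {γ, ε}: total = 1476
  {β, δ}: total = 1504
  {α, δ}: total = 1654
  {β, γ}: total = 1721
  {α, β}: total = 1769
  {α, γ}: total = 1936
  {α, ε}: total = 1965
  {γ, δ}: total = 2086
Best pair: {δ, ε} with total 1224.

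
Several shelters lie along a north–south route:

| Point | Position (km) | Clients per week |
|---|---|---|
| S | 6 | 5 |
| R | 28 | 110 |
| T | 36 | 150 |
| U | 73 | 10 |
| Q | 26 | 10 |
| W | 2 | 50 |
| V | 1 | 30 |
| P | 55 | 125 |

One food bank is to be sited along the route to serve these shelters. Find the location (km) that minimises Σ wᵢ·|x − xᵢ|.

x = 36

For a sum of weighted absolute distances on a line, the optimum is the weighted median (not the mean). Total weight W = 490; half-weight = 245.
Sort by position and accumulate weight:
  km 1 (V, w=30) → cum 30
  km 2 (W, w=50) → cum 80
  km 6 (S, w=5) → cum 85
  km 26 (Q, w=10) → cum 95
  km 28 (R, w=110) → cum 205
  km 36 (T, w=150) → cum 355  ≥ 245 → median here
  km 55 (P, w=125) → cum 480
  km 73 (U, w=10) → cum 490
Optimal location: km 36.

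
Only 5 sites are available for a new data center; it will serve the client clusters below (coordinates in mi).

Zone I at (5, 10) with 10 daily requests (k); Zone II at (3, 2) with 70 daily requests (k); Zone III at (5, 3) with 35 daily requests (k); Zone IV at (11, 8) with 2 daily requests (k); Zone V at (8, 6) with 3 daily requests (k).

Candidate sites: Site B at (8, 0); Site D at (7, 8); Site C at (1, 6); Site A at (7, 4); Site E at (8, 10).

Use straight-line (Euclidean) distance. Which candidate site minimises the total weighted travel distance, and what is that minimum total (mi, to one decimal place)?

Total weighted distance at each candidate:
  Site B (8, 0): total = 664.9
  Site D (7, 8): total = 736.3
  Site C (1, 6): total = 586.0
  Site A (7, 4): total = 472.6
  Site E (8, 10): total = 976.1
Minimum is at Site A with total 472.6 mi.

Site A, total 472.6 mi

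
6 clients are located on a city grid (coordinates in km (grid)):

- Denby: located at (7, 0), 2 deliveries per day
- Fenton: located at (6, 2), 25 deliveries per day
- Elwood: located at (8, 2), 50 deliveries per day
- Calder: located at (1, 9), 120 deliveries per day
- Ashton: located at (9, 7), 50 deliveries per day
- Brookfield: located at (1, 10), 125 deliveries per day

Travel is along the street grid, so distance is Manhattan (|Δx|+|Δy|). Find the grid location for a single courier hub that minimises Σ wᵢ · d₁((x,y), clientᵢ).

Manhattan distance separates: Σwᵢ(|x−xᵢ|+|y−yᵢ|) = Σwᵢ|x−xᵢ| + Σwᵢ|y−yᵢ|, so x and y are optimised independently as 1-D weighted medians.
Total weight W = 372; half = 186.
x-coordinate, sorted with cumulative weight:
  x=1 (Calder, w=120) cum 120
  x=1 (Brookfield, w=125) cum 245  ← median
  x=6 (Fenton, w=25) cum 270
  x=7 (Denby, w=2) cum 272
  x=8 (Elwood, w=50) cum 322
  x=9 (Ashton, w=50) cum 372
⇒ x* = 1
y-coordinate, sorted with cumulative weight:
  y=0 (Denby, w=2) cum 2
  y=2 (Fenton, w=25) cum 27
  y=2 (Elwood, w=50) cum 77
  y=7 (Ashton, w=50) cum 127
  y=9 (Calder, w=120) cum 247  ← median
  y=10 (Brookfield, w=125) cum 372
⇒ y* = 9

(1, 9)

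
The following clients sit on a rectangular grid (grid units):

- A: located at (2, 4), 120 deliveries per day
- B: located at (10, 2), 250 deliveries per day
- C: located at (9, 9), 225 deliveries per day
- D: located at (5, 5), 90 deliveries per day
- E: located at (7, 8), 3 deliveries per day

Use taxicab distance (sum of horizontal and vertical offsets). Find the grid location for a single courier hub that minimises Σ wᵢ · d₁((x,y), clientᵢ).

Manhattan distance separates: Σwᵢ(|x−xᵢ|+|y−yᵢ|) = Σwᵢ|x−xᵢ| + Σwᵢ|y−yᵢ|, so x and y are optimised independently as 1-D weighted medians.
Total weight W = 688; half = 344.
x-coordinate, sorted with cumulative weight:
  x=2 (A, w=120) cum 120
  x=5 (D, w=90) cum 210
  x=7 (E, w=3) cum 213
  x=9 (C, w=225) cum 438  ← median
  x=10 (B, w=250) cum 688
⇒ x* = 9
y-coordinate, sorted with cumulative weight:
  y=2 (B, w=250) cum 250
  y=4 (A, w=120) cum 370  ← median
  y=5 (D, w=90) cum 460
  y=8 (E, w=3) cum 463
  y=9 (C, w=225) cum 688
⇒ y* = 4

(9, 4)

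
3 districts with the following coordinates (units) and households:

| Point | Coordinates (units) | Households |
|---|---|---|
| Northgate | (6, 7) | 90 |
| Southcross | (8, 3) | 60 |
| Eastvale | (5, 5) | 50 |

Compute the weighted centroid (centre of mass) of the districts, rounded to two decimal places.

The minimiser of Σwᵢ‖p−pᵢ‖² is the weighted centroid p* = (Σwᵢpᵢ)/(Σwᵢ).
Σwᵢ = 200.
Σwᵢxᵢ = 90·6 + 60·8 + 50·5 = 1270.
Σwᵢyᵢ = 90·7 + 60·3 + 50·5 = 1060.
x* = 1270/200 = 6.35, y* = 1060/200 = 5.30.

(6.35, 5.30)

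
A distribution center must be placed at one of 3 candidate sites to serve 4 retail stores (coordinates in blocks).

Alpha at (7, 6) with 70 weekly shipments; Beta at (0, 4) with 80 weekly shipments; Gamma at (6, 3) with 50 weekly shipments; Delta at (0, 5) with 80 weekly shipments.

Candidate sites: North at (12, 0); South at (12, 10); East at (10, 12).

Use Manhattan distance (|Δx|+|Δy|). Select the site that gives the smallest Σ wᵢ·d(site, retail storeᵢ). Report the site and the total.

Total weighted distance at each candidate:
  North (12, 0): total = 3860
  South (12, 10): total = 4080
  East (10, 12): total = 4080
Minimum is at North with total 3860 blocks.

North, total 3860 blocks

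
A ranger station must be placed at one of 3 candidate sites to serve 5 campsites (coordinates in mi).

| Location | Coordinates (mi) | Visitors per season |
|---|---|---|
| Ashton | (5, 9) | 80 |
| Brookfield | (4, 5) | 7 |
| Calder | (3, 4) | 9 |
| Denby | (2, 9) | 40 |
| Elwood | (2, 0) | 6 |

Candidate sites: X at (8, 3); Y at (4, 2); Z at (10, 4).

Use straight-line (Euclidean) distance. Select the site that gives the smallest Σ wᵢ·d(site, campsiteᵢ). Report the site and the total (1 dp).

Total weighted distance at each candidate:
  X (8, 3): total = 993.5
  Y (4, 2): total = 915.0
  Z (10, 4): total = 1102.3
Minimum is at Y with total 915.0 mi.

Y, total 915.0 mi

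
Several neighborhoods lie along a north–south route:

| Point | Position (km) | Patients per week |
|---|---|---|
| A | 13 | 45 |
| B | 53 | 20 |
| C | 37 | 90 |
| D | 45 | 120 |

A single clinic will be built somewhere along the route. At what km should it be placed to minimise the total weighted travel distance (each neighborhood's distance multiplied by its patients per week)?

For a sum of weighted absolute distances on a line, the optimum is the weighted median (not the mean). Total weight W = 275; half-weight = 137.5.
Sort by position and accumulate weight:
  km 13 (A, w=45) → cum 45
  km 37 (C, w=90) → cum 135
  km 45 (D, w=120) → cum 255  ≥ 137.5 → median here
  km 53 (B, w=20) → cum 275
Optimal location: km 45.

x = 45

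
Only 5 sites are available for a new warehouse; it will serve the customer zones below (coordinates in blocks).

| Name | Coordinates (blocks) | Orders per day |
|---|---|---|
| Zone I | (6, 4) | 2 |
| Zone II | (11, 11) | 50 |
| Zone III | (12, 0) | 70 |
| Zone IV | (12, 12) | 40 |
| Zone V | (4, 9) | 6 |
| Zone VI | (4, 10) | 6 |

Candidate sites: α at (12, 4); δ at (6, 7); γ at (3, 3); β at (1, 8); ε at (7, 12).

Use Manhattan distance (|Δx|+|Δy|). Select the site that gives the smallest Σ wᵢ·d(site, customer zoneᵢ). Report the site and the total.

Total weighted distance at each candidate:
  α (12, 4): total = 1174
  δ (6, 7): total = 1860
  γ (3, 3): total = 2458
  β (1, 8): total = 2652
  ε (7, 12): total = 1724
Minimum is at α with total 1174 blocks.

α, total 1174 blocks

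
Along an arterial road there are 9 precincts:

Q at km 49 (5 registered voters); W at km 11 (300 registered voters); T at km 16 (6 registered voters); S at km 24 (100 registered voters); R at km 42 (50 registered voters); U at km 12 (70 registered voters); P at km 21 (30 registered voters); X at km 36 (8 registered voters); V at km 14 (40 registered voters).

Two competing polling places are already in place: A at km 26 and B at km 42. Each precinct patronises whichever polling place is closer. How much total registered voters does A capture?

546

The indifferent point is the midpoint (26+42)/2 = 34; precincts left of it (closer to A at 26) go to A, those right go to B.
  W at 11 (w=300) → A
  U at 12 (w=70) → A
  V at 14 (w=40) → A
  T at 16 (w=6) → A
  P at 21 (w=30) → A
  S at 24 (w=100) → A
  X at 36 (w=8) → B
  R at 42 (w=50) → B
  Q at 49 (w=5) → B
A captures 546; B captures 63.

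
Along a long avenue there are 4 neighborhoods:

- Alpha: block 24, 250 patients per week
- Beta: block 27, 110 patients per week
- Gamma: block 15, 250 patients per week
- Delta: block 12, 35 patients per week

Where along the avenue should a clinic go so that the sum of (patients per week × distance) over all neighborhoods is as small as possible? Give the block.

For a sum of weighted absolute distances on a line, the optimum is the weighted median (not the mean). Total weight W = 645; half-weight = 322.5.
Sort by position and accumulate weight:
  block 12 (Delta, w=35) → cum 35
  block 15 (Gamma, w=250) → cum 285
  block 24 (Alpha, w=250) → cum 535  ≥ 322.5 → median here
  block 27 (Beta, w=110) → cum 645
Optimal location: block 24.

x = 24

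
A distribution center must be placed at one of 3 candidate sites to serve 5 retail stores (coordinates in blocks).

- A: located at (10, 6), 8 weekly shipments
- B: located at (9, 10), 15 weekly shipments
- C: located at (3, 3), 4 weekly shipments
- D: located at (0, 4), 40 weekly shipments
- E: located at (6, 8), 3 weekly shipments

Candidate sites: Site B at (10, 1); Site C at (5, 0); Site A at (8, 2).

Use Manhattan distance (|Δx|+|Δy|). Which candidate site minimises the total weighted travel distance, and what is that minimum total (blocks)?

Total weighted distance at each candidate:
  Site B (10, 1): total = 779
  Site C (5, 0): total = 705
  Site A (8, 2): total = 631
Minimum is at Site A with total 631 blocks.

Site A, total 631 blocks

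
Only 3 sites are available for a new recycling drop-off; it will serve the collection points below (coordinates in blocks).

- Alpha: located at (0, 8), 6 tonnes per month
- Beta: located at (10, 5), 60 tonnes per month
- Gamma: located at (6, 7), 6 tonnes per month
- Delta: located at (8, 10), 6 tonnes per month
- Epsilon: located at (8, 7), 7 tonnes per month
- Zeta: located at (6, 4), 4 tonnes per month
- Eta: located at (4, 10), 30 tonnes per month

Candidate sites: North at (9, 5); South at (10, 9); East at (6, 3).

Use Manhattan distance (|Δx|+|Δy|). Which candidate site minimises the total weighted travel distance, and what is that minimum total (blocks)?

Total weighted distance at each candidate:
  North (9, 5): total = 535
  South (10, 9): total = 634
  East (6, 3): total = 820
Minimum is at North with total 535 blocks.

North, total 535 blocks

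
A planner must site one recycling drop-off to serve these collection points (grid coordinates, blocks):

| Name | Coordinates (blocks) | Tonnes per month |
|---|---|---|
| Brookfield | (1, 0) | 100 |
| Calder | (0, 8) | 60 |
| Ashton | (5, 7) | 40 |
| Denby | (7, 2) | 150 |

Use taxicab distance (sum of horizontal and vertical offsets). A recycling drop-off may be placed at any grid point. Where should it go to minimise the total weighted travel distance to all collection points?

Manhattan distance separates: Σwᵢ(|x−xᵢ|+|y−yᵢ|) = Σwᵢ|x−xᵢ| + Σwᵢ|y−yᵢ|, so x and y are optimised independently as 1-D weighted medians.
Total weight W = 350; half = 175.
x-coordinate, sorted with cumulative weight:
  x=0 (Calder, w=60) cum 60
  x=1 (Brookfield, w=100) cum 160
  x=5 (Ashton, w=40) cum 200  ← median
  x=7 (Denby, w=150) cum 350
⇒ x* = 5
y-coordinate, sorted with cumulative weight:
  y=0 (Brookfield, w=100) cum 100
  y=2 (Denby, w=150) cum 250  ← median
  y=7 (Ashton, w=40) cum 290
  y=8 (Calder, w=60) cum 350
⇒ y* = 2

(5, 2)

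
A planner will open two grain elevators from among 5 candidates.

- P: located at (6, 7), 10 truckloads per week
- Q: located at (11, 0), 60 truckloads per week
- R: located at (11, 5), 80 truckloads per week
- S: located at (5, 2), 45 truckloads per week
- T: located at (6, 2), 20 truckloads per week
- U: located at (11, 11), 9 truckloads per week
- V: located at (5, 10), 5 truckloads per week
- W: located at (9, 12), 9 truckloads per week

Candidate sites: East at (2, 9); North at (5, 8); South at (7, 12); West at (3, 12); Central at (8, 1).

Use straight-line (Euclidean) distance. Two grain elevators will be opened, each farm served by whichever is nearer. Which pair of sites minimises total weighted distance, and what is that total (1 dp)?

{South, Central}, total 897.0

Evaluate every pair (each demand assigned to the nearer of the two):
  {South, Central}: total = 897.0
  {North, Central}: total = 912.2
  {West, Central}: total = 975.8
  {East, Central}: total = 988.8
  {North, South}: total = 1607.6
  {East, North}: total = 1663.7
  {North, West}: total = 1663.7
  {East, South}: total = 2021.9
  {South, West}: total = 2184.1
  {East, West}: total = 2241.0
Best pair: {South, Central} with total 897.0.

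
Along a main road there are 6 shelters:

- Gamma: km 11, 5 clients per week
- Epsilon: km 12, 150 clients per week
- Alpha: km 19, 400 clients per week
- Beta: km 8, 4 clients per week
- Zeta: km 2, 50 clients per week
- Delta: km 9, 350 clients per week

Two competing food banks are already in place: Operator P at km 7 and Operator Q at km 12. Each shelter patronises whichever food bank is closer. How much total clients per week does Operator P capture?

The indifferent point is the midpoint (7+12)/2 = 9.5; shelters left of it (closer to Operator P at 7) go to Operator P, those right go to Operator Q.
  Zeta at 2 (w=50) → Operator P
  Beta at 8 (w=4) → Operator P
  Delta at 9 (w=350) → Operator P
  Gamma at 11 (w=5) → Operator Q
  Epsilon at 12 (w=150) → Operator Q
  Alpha at 19 (w=400) → Operator Q
Operator P captures 404; Operator Q captures 555.

404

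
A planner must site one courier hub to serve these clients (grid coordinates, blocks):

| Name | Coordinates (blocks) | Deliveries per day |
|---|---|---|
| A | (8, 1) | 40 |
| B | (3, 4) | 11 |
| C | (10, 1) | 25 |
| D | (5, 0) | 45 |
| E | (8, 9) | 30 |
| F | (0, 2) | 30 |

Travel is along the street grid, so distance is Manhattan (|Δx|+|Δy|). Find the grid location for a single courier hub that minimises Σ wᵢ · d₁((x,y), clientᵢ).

(8, 1)

Manhattan distance separates: Σwᵢ(|x−xᵢ|+|y−yᵢ|) = Σwᵢ|x−xᵢ| + Σwᵢ|y−yᵢ|, so x and y are optimised independently as 1-D weighted medians.
Total weight W = 181; half = 90.5.
x-coordinate, sorted with cumulative weight:
  x=0 (F, w=30) cum 30
  x=3 (B, w=11) cum 41
  x=5 (D, w=45) cum 86
  x=8 (A, w=40) cum 126  ← median
  x=8 (E, w=30) cum 156
  x=10 (C, w=25) cum 181
⇒ x* = 8
y-coordinate, sorted with cumulative weight:
  y=0 (D, w=45) cum 45
  y=1 (A, w=40) cum 85
  y=1 (C, w=25) cum 110  ← median
  y=2 (F, w=30) cum 140
  y=4 (B, w=11) cum 151
  y=9 (E, w=30) cum 181
⇒ y* = 1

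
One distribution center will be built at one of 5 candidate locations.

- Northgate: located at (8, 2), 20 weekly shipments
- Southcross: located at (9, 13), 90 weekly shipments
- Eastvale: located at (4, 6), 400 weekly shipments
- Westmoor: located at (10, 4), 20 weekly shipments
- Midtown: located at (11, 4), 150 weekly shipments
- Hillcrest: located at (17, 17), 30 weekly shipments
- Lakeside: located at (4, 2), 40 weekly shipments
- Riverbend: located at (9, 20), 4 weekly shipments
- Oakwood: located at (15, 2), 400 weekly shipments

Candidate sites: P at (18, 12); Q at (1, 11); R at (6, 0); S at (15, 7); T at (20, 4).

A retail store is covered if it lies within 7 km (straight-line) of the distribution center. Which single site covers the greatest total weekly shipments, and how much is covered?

R, covering 630

Coverage radius r = 7 km; a point is covered iff (Δx)²+(Δy)² ≤ 7² = 49.
  P (18, 12): covers {Hillcrest} → 30
  Q (1, 11): covers {Eastvale} → 400
  R (6, 0): covers {Northgate, Eastvale, Westmoor, Midtown, Lakeside} → 630
  S (15, 7): covers {Westmoor, Midtown, Oakwood} → 570
  T (20, 4): covers {Oakwood} → 400
Maximum coverage at R: 630 weekly shipments.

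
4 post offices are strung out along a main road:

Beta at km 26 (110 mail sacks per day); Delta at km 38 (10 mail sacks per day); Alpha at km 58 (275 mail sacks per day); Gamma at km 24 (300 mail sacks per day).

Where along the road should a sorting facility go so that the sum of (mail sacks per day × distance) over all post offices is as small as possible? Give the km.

x = 26

For a sum of weighted absolute distances on a line, the optimum is the weighted median (not the mean). Total weight W = 695; half-weight = 347.5.
Sort by position and accumulate weight:
  km 24 (Gamma, w=300) → cum 300
  km 26 (Beta, w=110) → cum 410  ≥ 347.5 → median here
  km 38 (Delta, w=10) → cum 420
  km 58 (Alpha, w=275) → cum 695
Optimal location: km 26.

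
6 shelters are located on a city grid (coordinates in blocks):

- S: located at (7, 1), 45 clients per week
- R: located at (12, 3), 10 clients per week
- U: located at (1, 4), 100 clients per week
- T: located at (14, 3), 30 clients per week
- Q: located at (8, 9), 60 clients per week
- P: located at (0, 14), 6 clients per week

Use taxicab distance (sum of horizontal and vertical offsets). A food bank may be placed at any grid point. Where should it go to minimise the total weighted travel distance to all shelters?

(7, 4)

Manhattan distance separates: Σwᵢ(|x−xᵢ|+|y−yᵢ|) = Σwᵢ|x−xᵢ| + Σwᵢ|y−yᵢ|, so x and y are optimised independently as 1-D weighted medians.
Total weight W = 251; half = 125.5.
x-coordinate, sorted with cumulative weight:
  x=0 (P, w=6) cum 6
  x=1 (U, w=100) cum 106
  x=7 (S, w=45) cum 151  ← median
  x=8 (Q, w=60) cum 211
  x=12 (R, w=10) cum 221
  x=14 (T, w=30) cum 251
⇒ x* = 7
y-coordinate, sorted with cumulative weight:
  y=1 (S, w=45) cum 45
  y=3 (R, w=10) cum 55
  y=3 (T, w=30) cum 85
  y=4 (U, w=100) cum 185  ← median
  y=9 (Q, w=60) cum 245
  y=14 (P, w=6) cum 251
⇒ y* = 4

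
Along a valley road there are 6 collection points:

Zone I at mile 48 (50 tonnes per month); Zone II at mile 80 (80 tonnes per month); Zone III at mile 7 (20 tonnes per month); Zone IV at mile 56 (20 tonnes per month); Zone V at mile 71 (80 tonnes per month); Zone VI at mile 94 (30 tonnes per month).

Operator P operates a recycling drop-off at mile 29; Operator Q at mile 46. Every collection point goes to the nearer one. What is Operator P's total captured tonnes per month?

The indifferent point is the midpoint (29+46)/2 = 37.5; collection points left of it (closer to Operator P at 29) go to Operator P, those right go to Operator Q.
  Zone III at 7 (w=20) → Operator P
  Zone I at 48 (w=50) → Operator Q
  Zone IV at 56 (w=20) → Operator Q
  Zone V at 71 (w=80) → Operator Q
  Zone II at 80 (w=80) → Operator Q
  Zone VI at 94 (w=30) → Operator Q
Operator P captures 20; Operator Q captures 260.

20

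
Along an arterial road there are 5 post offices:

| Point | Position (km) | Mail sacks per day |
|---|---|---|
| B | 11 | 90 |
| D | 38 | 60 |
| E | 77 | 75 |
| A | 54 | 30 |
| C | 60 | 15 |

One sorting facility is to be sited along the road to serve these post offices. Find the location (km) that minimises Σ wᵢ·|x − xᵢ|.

For a sum of weighted absolute distances on a line, the optimum is the weighted median (not the mean). Total weight W = 270; half-weight = 135.
Sort by position and accumulate weight:
  km 11 (B, w=90) → cum 90
  km 38 (D, w=60) → cum 150  ≥ 135 → median here
  km 54 (A, w=30) → cum 180
  km 60 (C, w=15) → cum 195
  km 77 (E, w=75) → cum 270
Optimal location: km 38.

x = 38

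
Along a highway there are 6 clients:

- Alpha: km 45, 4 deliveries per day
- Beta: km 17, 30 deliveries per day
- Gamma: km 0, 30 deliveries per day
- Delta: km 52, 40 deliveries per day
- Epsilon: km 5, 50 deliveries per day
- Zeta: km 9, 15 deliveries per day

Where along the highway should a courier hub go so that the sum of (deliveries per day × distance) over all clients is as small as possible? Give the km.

For a sum of weighted absolute distances on a line, the optimum is the weighted median (not the mean). Total weight W = 169; half-weight = 84.5.
Sort by position and accumulate weight:
  km 0 (Gamma, w=30) → cum 30
  km 5 (Epsilon, w=50) → cum 80
  km 9 (Zeta, w=15) → cum 95  ≥ 84.5 → median here
  km 17 (Beta, w=30) → cum 125
  km 45 (Alpha, w=4) → cum 129
  km 52 (Delta, w=40) → cum 169
Optimal location: km 9.

x = 9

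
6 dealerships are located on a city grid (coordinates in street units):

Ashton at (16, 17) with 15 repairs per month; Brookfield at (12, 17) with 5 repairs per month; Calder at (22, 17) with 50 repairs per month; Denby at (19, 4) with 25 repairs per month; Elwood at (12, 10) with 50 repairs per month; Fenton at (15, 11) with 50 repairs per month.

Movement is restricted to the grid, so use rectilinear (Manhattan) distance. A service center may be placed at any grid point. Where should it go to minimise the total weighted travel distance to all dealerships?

(15, 11)

Manhattan distance separates: Σwᵢ(|x−xᵢ|+|y−yᵢ|) = Σwᵢ|x−xᵢ| + Σwᵢ|y−yᵢ|, so x and y are optimised independently as 1-D weighted medians.
Total weight W = 195; half = 97.5.
x-coordinate, sorted with cumulative weight:
  x=12 (Brookfield, w=5) cum 5
  x=12 (Elwood, w=50) cum 55
  x=15 (Fenton, w=50) cum 105  ← median
  x=16 (Ashton, w=15) cum 120
  x=19 (Denby, w=25) cum 145
  x=22 (Calder, w=50) cum 195
⇒ x* = 15
y-coordinate, sorted with cumulative weight:
  y=4 (Denby, w=25) cum 25
  y=10 (Elwood, w=50) cum 75
  y=11 (Fenton, w=50) cum 125  ← median
  y=17 (Ashton, w=15) cum 140
  y=17 (Brookfield, w=5) cum 145
  y=17 (Calder, w=50) cum 195
⇒ y* = 11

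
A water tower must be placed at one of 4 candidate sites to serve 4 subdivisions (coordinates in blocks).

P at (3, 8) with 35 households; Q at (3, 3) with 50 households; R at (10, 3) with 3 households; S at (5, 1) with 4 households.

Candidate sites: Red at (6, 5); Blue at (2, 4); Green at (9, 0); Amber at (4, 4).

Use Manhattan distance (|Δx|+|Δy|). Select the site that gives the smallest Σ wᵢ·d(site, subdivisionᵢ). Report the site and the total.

Amber, total 312 blocks

Total weighted distance at each candidate:
  Red (6, 5): total = 498
  Blue (2, 4): total = 326
  Green (9, 0): total = 972
  Amber (4, 4): total = 312
Minimum is at Amber with total 312 blocks.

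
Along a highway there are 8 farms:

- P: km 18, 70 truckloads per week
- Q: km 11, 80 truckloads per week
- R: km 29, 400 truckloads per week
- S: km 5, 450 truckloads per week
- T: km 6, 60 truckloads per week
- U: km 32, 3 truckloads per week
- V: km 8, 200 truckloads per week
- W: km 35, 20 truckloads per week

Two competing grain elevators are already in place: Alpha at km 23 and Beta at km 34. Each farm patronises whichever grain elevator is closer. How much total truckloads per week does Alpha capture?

860

The indifferent point is the midpoint (23+34)/2 = 28.5; farms left of it (closer to Alpha at 23) go to Alpha, those right go to Beta.
  S at 5 (w=450) → Alpha
  T at 6 (w=60) → Alpha
  V at 8 (w=200) → Alpha
  Q at 11 (w=80) → Alpha
  P at 18 (w=70) → Alpha
  R at 29 (w=400) → Beta
  U at 32 (w=3) → Beta
  W at 35 (w=20) → Beta
Alpha captures 860; Beta captures 423.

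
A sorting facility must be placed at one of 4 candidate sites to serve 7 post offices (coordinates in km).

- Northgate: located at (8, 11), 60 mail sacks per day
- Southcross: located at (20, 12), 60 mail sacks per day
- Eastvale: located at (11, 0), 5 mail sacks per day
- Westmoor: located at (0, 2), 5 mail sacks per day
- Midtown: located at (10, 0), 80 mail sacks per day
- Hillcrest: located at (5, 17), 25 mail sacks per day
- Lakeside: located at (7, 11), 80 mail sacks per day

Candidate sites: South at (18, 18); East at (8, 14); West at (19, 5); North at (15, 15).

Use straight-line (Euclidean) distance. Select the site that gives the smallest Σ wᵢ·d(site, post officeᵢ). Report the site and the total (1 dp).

Total weighted distance at each candidate:
  South (18, 18): total = 4273.7
  East (8, 14): total = 2544.1
  West (19, 5): total = 3677.3
  North (15, 15): total = 3245.9
Minimum is at East with total 2544.1 km.

East, total 2544.1 km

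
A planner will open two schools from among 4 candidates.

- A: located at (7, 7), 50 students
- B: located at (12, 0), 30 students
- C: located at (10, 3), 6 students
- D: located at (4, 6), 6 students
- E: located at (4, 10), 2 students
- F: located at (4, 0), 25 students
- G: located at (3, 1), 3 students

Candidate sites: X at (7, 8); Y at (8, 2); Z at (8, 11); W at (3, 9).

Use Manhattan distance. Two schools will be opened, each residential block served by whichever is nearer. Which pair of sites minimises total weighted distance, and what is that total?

Evaluate every pair (each demand assigned to the nearer of the two):
  {X, Y}: total = 456
  {Y, Z}: total = 674
  {Y, W}: total = 694
  {X, W}: total = 790
  {X, Z}: total = 836
  {Z, W}: total = 1062
Best pair: {X, Y} with total 456.

{X, Y}, total 456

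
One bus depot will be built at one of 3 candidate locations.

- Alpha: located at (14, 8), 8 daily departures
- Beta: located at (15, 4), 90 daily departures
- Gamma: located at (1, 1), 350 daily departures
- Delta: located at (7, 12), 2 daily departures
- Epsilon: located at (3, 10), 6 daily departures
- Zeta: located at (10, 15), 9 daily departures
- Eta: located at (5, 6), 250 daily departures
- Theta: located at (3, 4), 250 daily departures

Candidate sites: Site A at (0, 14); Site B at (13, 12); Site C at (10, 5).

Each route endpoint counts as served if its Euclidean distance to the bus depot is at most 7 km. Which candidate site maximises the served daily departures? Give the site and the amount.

Coverage radius r = 7 km; a point is covered iff (Δx)²+(Δy)² ≤ 7² = 49.
  Site A (0, 14): covers {Epsilon} → 6
  Site B (13, 12): covers {Alpha, Delta, Zeta} → 19
  Site C (10, 5): covers {Alpha, Beta, Eta} → 348
Maximum coverage at Site C: 348 daily departures.

Site C, covering 348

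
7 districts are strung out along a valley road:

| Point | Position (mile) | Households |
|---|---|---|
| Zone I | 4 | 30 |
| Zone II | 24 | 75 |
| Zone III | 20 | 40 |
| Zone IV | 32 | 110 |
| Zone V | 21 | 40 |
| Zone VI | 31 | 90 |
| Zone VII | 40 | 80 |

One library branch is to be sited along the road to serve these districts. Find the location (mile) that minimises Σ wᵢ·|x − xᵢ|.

For a sum of weighted absolute distances on a line, the optimum is the weighted median (not the mean). Total weight W = 465; half-weight = 232.5.
Sort by position and accumulate weight:
  mile 4 (Zone I, w=30) → cum 30
  mile 20 (Zone III, w=40) → cum 70
  mile 21 (Zone V, w=40) → cum 110
  mile 24 (Zone II, w=75) → cum 185
  mile 31 (Zone VI, w=90) → cum 275  ≥ 232.5 → median here
  mile 32 (Zone IV, w=110) → cum 385
  mile 40 (Zone VII, w=80) → cum 465
Optimal location: mile 31.

x = 31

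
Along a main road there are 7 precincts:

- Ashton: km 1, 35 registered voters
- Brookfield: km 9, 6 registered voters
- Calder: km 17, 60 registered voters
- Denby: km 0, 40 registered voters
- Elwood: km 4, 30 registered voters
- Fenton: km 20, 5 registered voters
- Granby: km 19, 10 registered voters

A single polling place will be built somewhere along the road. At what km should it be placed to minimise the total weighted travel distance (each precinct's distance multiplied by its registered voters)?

For a sum of weighted absolute distances on a line, the optimum is the weighted median (not the mean). Total weight W = 186; half-weight = 93.
Sort by position and accumulate weight:
  km 0 (Denby, w=40) → cum 40
  km 1 (Ashton, w=35) → cum 75
  km 4 (Elwood, w=30) → cum 105  ≥ 93 → median here
  km 9 (Brookfield, w=6) → cum 111
  km 17 (Calder, w=60) → cum 171
  km 19 (Granby, w=10) → cum 181
  km 20 (Fenton, w=5) → cum 186
Optimal location: km 4.

x = 4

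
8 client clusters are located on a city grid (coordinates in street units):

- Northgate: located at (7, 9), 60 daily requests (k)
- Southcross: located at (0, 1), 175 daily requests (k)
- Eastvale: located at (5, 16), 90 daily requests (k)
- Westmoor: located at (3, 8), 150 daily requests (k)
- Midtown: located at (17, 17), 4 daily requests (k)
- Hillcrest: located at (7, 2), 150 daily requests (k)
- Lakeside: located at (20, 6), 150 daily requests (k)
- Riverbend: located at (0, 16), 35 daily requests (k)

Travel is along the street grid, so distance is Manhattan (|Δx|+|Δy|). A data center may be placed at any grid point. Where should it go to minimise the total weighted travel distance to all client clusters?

(5, 6)

Manhattan distance separates: Σwᵢ(|x−xᵢ|+|y−yᵢ|) = Σwᵢ|x−xᵢ| + Σwᵢ|y−yᵢ|, so x and y are optimised independently as 1-D weighted medians.
Total weight W = 814; half = 407.
x-coordinate, sorted with cumulative weight:
  x=0 (Southcross, w=175) cum 175
  x=0 (Riverbend, w=35) cum 210
  x=3 (Westmoor, w=150) cum 360
  x=5 (Eastvale, w=90) cum 450  ← median
  x=7 (Northgate, w=60) cum 510
  x=7 (Hillcrest, w=150) cum 660
  x=17 (Midtown, w=4) cum 664
  x=20 (Lakeside, w=150) cum 814
⇒ x* = 5
y-coordinate, sorted with cumulative weight:
  y=1 (Southcross, w=175) cum 175
  y=2 (Hillcrest, w=150) cum 325
  y=6 (Lakeside, w=150) cum 475  ← median
  y=8 (Westmoor, w=150) cum 625
  y=9 (Northgate, w=60) cum 685
  y=16 (Eastvale, w=90) cum 775
  y=16 (Riverbend, w=35) cum 810
  y=17 (Midtown, w=4) cum 814
⇒ y* = 6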